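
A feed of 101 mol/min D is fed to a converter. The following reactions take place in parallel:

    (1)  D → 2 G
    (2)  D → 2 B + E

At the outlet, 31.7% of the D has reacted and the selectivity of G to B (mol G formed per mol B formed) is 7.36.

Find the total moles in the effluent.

137 mol/min

Conversion of D: D consumed = 0.317 × 101 = 32.02 mol/min = 1ξ₁ + 1ξ₂.
Selectivity: 2ξ₁ / (2ξ₂) = 7.36 → ξ₁ = 7.36 ξ₂.
Substitute: (1·7.36 + 1) ξ₂ = 32.02 → ξ₂ = 3.83 mol/min, ξ₁ = 28.19 mol/min.
Outlet amounts (n = n₀ + Σ ν·ξ):
  D: 101 − 1(28.19) − 1(3.83) = 68.98
  G: 0 + 2(28.19) = 56.37
  B: 0 + 2(3.83) = 7.66
  E: 0 + 1(3.83) = 3.83
Total out = 68.98 + 56.37 + 7.66 + 3.83 = 136.8 mol/min.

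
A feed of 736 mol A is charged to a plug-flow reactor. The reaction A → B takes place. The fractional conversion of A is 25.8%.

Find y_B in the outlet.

A reacted = 0.258 × 736 = 189.9 mol; ν_A = −1, so ξ = 189.9/1 = 189.9 mol.
Outlet amounts (n = n₀ + ν ξ):
  A: 736 − 1(189.9) = 546.1
  B: 0 + 1(189.9) = 189.9
Total out = 736 mol; y_B = 189.9 / 736 = 0.258.

0.258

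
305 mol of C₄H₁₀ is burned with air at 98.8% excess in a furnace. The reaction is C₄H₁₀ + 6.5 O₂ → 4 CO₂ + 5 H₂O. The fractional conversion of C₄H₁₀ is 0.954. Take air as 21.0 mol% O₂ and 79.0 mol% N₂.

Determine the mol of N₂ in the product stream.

Stoichiometric O₂ = 6.5 × 305 = 1982 mol; O₂ fed = 1982 × 1.988 = 3941 mol.
N₂ fed = 3941 × 79/21 = 14830 mol.
Fuel reacted = 0.954 × 305 → ξ = 291 mol.
Outlet (n = n₀ + ν ξ):
  C₄H₁₀: 305 − 1(291) = 14.03
  O₂: 3941 − 6.5(291) = 2050
  N₂: 14830 (inert)
  CO₂: 0 + 4(291) = 1164
  H₂O: 0 + 5(291) = 1455

14800 mol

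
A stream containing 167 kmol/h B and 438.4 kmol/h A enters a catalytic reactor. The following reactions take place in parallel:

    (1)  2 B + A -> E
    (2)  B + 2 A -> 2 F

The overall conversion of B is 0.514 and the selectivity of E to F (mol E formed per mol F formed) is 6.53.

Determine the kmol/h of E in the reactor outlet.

41.3 kmol/h

Conversion of B: B consumed = 0.514 × 167 = 85.84 kmol/h = 2ξ₁ + 1ξ₂.
Selectivity: 1ξ₁ / (2ξ₂) = 6.53 → ξ₁ = 13.06 ξ₂.
Substitute: (2·13.06 + 1) ξ₂ = 85.84 → ξ₂ = 3.165 kmol/h, ξ₁ = 41.34 kmol/h.
Outlet amounts (n = n₀ + Σ ν·ξ):
  B: 167 − 2(41.34) − 1(3.165) = 81.16
  A: 438.4 − 1(41.34) − 2(3.165) = 390.7
  E: 0 + 1(41.34) = 41.34
  F: 0 + 2(3.165) = 6.33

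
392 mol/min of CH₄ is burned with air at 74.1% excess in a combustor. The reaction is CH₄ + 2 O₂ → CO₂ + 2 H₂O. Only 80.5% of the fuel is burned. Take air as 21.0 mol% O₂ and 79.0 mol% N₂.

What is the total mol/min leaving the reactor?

Stoichiometric O₂ = 2 × 392 = 784 mol/min; O₂ fed = 784 × 1.741 = 1365 mol/min.
N₂ fed = 1365 × 79/21 = 5135 mol/min.
Fuel reacted = 0.805 × 392 → ξ = 315.6 mol/min.
Outlet (n = n₀ + ν ξ):
  CH₄: 392 − 1(315.6) = 76.44
  O₂: 1365 − 2(315.6) = 733.8
  N₂: 5135 (inert)
  CO₂: 0 + 1(315.6) = 315.6
  H₂O: 0 + 2(315.6) = 631.1
Total out = 76.44 + 733.8 + 5135 + 315.6 + 631.1 = 6892 mol/min.

6890 mol/min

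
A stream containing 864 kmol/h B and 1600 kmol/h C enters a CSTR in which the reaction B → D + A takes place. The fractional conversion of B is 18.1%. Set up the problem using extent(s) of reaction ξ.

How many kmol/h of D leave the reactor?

156 kmol/h

B reacted = 0.181 × 864 = 156.4 kmol/h; ν_B = −1, so ξ = 156.4/1 = 156.4 kmol/h.
Outlet amounts (n = n₀ + ν ξ):
  B: 864 − 1(156.4) = 707.6
  D: 0 + 1(156.4) = 156.4
  A: 0 + 1(156.4) = 156.4
  C: 1600 (inert)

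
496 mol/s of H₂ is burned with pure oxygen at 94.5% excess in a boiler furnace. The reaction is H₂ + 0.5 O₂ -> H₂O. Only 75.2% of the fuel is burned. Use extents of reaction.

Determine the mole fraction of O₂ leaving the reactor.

Stoichiometric O₂ = 0.5 × 496 = 248 mol/s; O₂ fed = 248 × 1.945 = 482.4 mol/s.
Fuel reacted = 0.752 × 496 → ξ = 373 mol/s.
Outlet (n = n₀ + ν ξ):
  H₂: 496 − 1(373) = 123
  O₂: 482.4 − 0.5(373) = 295.9
  H₂O: 0 + 1(373) = 373
Total out = 791.9 mol/s; y_O₂ = 295.9 / 791.9 = 0.3736.

0.374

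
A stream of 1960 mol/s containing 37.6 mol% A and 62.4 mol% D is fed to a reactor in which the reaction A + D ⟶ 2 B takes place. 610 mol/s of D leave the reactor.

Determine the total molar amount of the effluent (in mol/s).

1960 mol/s

For D: n = n₀ − 1ξ → 610 = 1223 − 1ξ, giving ξ = 613 mol/s.
Outlet amounts (n = n₀ + ν ξ):
  A: 737 − 1(613) = 123.9
  D: 1223 − 1(613) = 610
  B: 0 + 2(613) = 1226
Total out = 123.9 + 610 + 1226 = 1960 mol/s.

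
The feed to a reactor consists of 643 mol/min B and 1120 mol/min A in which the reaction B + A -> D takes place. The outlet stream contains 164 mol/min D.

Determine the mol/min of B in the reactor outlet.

479 mol/min

For D: n = n₀ + 1ξ → 164 = 0 + 1ξ, giving ξ = 164 mol/min.
Outlet amounts (n = n₀ + ν ξ):
  B: 643 − 1(164) = 479
  A: 1120 − 1(164) = 956
  D: 0 + 1(164) = 164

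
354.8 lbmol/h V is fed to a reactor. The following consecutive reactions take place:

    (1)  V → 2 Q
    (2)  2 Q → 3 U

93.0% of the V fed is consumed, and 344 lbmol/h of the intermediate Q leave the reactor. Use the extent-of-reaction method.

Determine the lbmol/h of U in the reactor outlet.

Conversion of V: V consumed = 1ξ₁ = 0.93 × 354.8 → ξ₁ = 330 lbmol/h.
Q balance: n_Q = 0 + 2ξ₁ − 2ξ₂ = 344 → ξ₂ = (2·330 − 344)/2 = 158 lbmol/h.
Outlet amounts (n = n₀ + Σ ν·ξ):
  V: 354.8 − 1(330) = 24.84
  Q: 0 + 2(330) − 2(158) = 344
  U: 0 + 3(158) = 473.9

474 lbmol/h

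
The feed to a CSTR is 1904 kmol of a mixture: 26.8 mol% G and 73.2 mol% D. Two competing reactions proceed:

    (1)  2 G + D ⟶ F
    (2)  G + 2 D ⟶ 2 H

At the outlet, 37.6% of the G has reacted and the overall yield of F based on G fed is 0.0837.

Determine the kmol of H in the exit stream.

Yield of F: 1ξ₁ / 510.3 = 0.0837 → ξ₁ = 42.71 kmol.
Conversion of G: 2ξ₁ + 1ξ₂ = 0.376 × 510.3 = 191.9 → ξ₂ = 106.4 kmol.
Outlet amounts (n = n₀ + Σ ν·ξ):
  G: 510.3 − 2(42.71) − 1(106.4) = 318.4
  D: 1394 − 1(42.71) − 2(106.4) = 1138
  F: 0 + 1(42.71) = 42.71
  H: 0 + 2(106.4) = 212.9

213 kmol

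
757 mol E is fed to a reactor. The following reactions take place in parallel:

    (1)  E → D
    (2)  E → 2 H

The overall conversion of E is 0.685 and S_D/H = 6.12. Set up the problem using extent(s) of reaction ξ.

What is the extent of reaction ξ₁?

Conversion of E: E consumed = 0.685 × 757 = 518.5 mol = 1ξ₁ + 1ξ₂.
Selectivity: 1ξ₁ / (2ξ₂) = 6.12 → ξ₁ = 12.24 ξ₂.
Substitute: (1·12.24 + 1) ξ₂ = 518.5 → ξ₂ = 39.17 mol, ξ₁ = 479.4 mol.
Outlet amounts (n = n₀ + Σ ν·ξ):
  E: 757 − 1(479.4) − 1(39.17) = 238.5
  D: 0 + 1(479.4) = 479.4
  H: 0 + 2(39.17) = 78.33

ξ₁ = 479 mol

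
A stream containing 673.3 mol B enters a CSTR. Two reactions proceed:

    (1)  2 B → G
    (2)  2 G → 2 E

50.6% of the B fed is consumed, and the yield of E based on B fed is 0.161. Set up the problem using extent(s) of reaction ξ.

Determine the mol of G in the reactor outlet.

Conversion of B: B consumed = 2ξ₁ = 0.506 × 673.3 → ξ₁ = 170.3 mol.
Yield of E: 2ξ₂ / 673.3 = 0.161 → ξ₂ = 54.2 mol.
Outlet amounts (n = n₀ + Σ ν·ξ):
  B: 673.3 − 2(170.3) = 332.6
  G: 0 + 1(170.3) − 2(54.2) = 61.94
  E: 0 + 2(54.2) = 108.4

61.9 mol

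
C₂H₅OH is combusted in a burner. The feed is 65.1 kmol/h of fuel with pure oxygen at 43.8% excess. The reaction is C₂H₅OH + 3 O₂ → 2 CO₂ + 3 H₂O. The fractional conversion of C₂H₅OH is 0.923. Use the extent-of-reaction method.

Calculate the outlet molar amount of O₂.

Stoichiometric O₂ = 3 × 65.1 = 195.3 kmol/h; O₂ fed = 195.3 × 1.438 = 280.8 kmol/h.
Fuel reacted = 0.923 × 65.1 → ξ = 60.09 kmol/h.
Outlet (n = n₀ + ν ξ):
  C₂H₅OH: 65.1 − 1(60.09) = 5.013
  O₂: 280.8 − 3(60.09) = 100.6
  CO₂: 0 + 2(60.09) = 120.2
  H₂O: 0 + 3(60.09) = 180.3

101 kmol/h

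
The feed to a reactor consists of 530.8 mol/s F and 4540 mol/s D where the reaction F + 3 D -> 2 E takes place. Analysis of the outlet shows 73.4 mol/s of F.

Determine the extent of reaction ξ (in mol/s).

ξ = 457 mol/s

For F: n = n₀ − 1ξ → 73.4 = 530.8 − 1ξ, giving ξ = 457.4 mol/s.
Outlet amounts (n = n₀ + ν ξ):
  F: 530.8 − 1(457.4) = 73.4
  D: 4540 − 3(457.4) = 3168
  E: 0 + 2(457.4) = 914.8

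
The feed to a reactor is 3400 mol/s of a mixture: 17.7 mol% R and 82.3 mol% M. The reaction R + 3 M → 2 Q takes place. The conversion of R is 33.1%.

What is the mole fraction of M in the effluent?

R reacted = 0.331 × 601.8 = 199.2 mol/s; ν_R = −1, so ξ = 199.2/1 = 199.2 mol/s.
Outlet amounts (n = n₀ + ν ξ):
  R: 601.8 − 1(199.2) = 402.6
  M: 2798 − 3(199.2) = 2201
  Q: 0 + 2(199.2) = 398.4
Total out = 3002 mol/s; y_M = 2201 / 3002 = 0.7331.

0.733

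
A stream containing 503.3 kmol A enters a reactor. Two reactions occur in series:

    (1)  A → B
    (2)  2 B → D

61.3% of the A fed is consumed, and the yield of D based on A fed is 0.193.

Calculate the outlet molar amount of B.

Conversion of A: A consumed = 1ξ₁ = 0.613 × 503.3 → ξ₁ = 308.5 kmol.
Yield of D: 1ξ₂ / 503.3 = 0.193 → ξ₂ = 97.14 kmol.
Outlet amounts (n = n₀ + Σ ν·ξ):
  A: 503.3 − 1(308.5) = 194.8
  B: 0 + 1(308.5) − 2(97.14) = 114.2
  D: 0 + 1(97.14) = 97.14

114 kmol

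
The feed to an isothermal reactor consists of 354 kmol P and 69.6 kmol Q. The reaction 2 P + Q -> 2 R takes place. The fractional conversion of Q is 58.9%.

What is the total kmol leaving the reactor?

383 kmol

Q reacted = 0.589 × 69.6 = 40.99 kmol; ν_Q = −1, so ξ = 40.99/1 = 40.99 kmol.
Outlet amounts (n = n₀ + ν ξ):
  P: 354 − 2(40.99) = 272
  Q: 69.6 − 1(40.99) = 28.61
  R: 0 + 2(40.99) = 81.99
Total out = 272 + 28.61 + 81.99 = 382.6 kmol.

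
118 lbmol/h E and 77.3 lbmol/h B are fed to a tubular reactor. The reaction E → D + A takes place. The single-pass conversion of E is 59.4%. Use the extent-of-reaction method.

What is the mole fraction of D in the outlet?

E reacted = 0.594 × 118 = 70.09 lbmol/h; ν_E = −1, so ξ = 70.09/1 = 70.09 lbmol/h.
Outlet amounts (n = n₀ + ν ξ):
  E: 118 − 1(70.09) = 47.91
  D: 0 + 1(70.09) = 70.09
  A: 0 + 1(70.09) = 70.09
  B: 77.3 (inert)
Total out = 265.4 lbmol/h; y_D = 70.09 / 265.4 = 0.2641.

0.264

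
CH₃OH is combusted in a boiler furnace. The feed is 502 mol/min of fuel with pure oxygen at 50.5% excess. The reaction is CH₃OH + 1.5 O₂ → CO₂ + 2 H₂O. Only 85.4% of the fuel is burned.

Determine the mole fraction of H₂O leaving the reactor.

Stoichiometric O₂ = 1.5 × 502 = 753 mol/min; O₂ fed = 753 × 1.505 = 1133 mol/min.
Fuel reacted = 0.854 × 502 → ξ = 428.7 mol/min.
Outlet (n = n₀ + ν ξ):
  CH₃OH: 502 − 1(428.7) = 73.29
  O₂: 1133 − 1.5(428.7) = 490.2
  CO₂: 0 + 1(428.7) = 428.7
  H₂O: 0 + 2(428.7) = 857.4
Total out = 1850 mol/min; y_H₂O = 857.4 / 1850 = 0.4636.

0.464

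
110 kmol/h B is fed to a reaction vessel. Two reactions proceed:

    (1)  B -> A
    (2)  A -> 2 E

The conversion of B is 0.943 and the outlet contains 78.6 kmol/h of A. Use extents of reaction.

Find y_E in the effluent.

Conversion of B: B consumed = 1ξ₁ = 0.943 × 110 → ξ₁ = 103.7 kmol/h.
A balance: n_A = 0 + 1ξ₁ − 1ξ₂ = 78.6 → ξ₂ = (1·103.7 − 78.6)/1 = 25.13 kmol/h.
Outlet amounts (n = n₀ + Σ ν·ξ):
  B: 110 − 1(103.7) = 6.27
  A: 0 + 1(103.7) − 1(25.13) = 78.6
  E: 0 + 2(25.13) = 50.26
Total out = 135.1 kmol/h; y_E = 50.26 / 135.1 = 0.3719.

0.372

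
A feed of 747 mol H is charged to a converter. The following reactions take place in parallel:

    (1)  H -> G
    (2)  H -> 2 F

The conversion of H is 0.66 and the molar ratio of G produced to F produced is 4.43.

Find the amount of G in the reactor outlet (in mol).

443 mol

Conversion of H: H consumed = 0.66 × 747 = 493 mol = 1ξ₁ + 1ξ₂.
Selectivity: 1ξ₁ / (2ξ₂) = 4.43 → ξ₁ = 8.86 ξ₂.
Substitute: (1·8.86 + 1) ξ₂ = 493 → ξ₂ = 50 mol, ξ₁ = 443 mol.
Outlet amounts (n = n₀ + Σ ν·ξ):
  H: 747 − 1(443) − 1(50) = 254
  G: 0 + 1(443) = 443
  F: 0 + 2(50) = 100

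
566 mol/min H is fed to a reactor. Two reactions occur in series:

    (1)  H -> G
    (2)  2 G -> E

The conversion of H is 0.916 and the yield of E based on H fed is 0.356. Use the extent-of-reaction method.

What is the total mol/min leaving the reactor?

365 mol/min

Conversion of H: H consumed = 1ξ₁ = 0.916 × 566 → ξ₁ = 518.5 mol/min.
Yield of E: 1ξ₂ / 566 = 0.356 → ξ₂ = 201.5 mol/min.
Outlet amounts (n = n₀ + Σ ν·ξ):
  H: 566 − 1(518.5) = 47.54
  G: 0 + 1(518.5) − 2(201.5) = 115.5
  E: 0 + 1(201.5) = 201.5
Total out = 47.54 + 115.5 + 201.5 = 364.5 mol/min.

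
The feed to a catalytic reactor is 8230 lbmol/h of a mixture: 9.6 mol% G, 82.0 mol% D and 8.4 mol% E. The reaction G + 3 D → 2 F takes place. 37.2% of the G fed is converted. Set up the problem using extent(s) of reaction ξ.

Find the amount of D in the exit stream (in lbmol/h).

G reacted = 0.372 × 790.1 = 293.9 lbmol/h; ν_G = −1, so ξ = 293.9/1 = 293.9 lbmol/h.
Outlet amounts (n = n₀ + ν ξ):
  G: 790.1 − 1(293.9) = 496.2
  D: 6749 − 3(293.9) = 5867
  F: 0 + 2(293.9) = 587.8
  E: 691.3 (inert)

5870 lbmol/h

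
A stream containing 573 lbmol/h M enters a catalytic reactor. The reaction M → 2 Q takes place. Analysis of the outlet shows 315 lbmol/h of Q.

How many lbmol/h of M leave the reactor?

416 lbmol/h

For Q: n = n₀ + 2ξ → 315 = 0 + 2ξ, giving ξ = 157.5 lbmol/h.
Outlet amounts (n = n₀ + ν ξ):
  M: 573 − 1(157.5) = 415.5
  Q: 0 + 2(157.5) = 315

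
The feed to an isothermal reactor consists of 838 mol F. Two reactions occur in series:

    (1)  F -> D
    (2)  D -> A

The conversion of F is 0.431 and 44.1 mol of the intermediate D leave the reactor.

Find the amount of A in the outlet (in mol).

317 mol

Conversion of F: F consumed = 1ξ₁ = 0.431 × 838 → ξ₁ = 361.2 mol.
D balance: n_D = 0 + 1ξ₁ − 1ξ₂ = 44.1 → ξ₂ = (1·361.2 − 44.1)/1 = 317.1 mol.
Outlet amounts (n = n₀ + Σ ν·ξ):
  F: 838 − 1(361.2) = 476.8
  D: 0 + 1(361.2) − 1(317.1) = 44.1
  A: 0 + 1(317.1) = 317.1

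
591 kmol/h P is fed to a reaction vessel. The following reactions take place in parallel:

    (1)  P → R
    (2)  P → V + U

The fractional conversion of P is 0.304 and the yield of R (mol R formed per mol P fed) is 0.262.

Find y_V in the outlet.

0.0403

Yield of R: 1ξ₁ / 591 = 0.262 → ξ₁ = 154.8 kmol/h.
Conversion of P: 1ξ₁ + 1ξ₂ = 0.304 × 591 = 179.7 → ξ₂ = 24.82 kmol/h.
Outlet amounts (n = n₀ + Σ ν·ξ):
  P: 591 − 1(154.8) − 1(24.82) = 411.3
  R: 0 + 1(154.8) = 154.8
  V: 0 + 1(24.82) = 24.82
  U: 0 + 1(24.82) = 24.82
Total out = 615.8 kmol/h; y_V = 24.82 / 615.8 = 0.04031.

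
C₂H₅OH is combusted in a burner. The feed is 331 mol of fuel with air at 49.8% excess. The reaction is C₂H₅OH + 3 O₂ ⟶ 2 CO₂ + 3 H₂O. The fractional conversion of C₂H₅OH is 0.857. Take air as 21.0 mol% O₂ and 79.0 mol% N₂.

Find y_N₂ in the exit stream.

Stoichiometric O₂ = 3 × 331 = 993 mol; O₂ fed = 993 × 1.498 = 1488 mol.
N₂ fed = 1488 × 79/21 = 5596 mol.
Fuel reacted = 0.857 × 331 → ξ = 283.7 mol.
Outlet (n = n₀ + ν ξ):
  C₂H₅OH: 331 − 1(283.7) = 47.33
  O₂: 1488 − 3(283.7) = 636.5
  N₂: 5596 (inert)
  CO₂: 0 + 2(283.7) = 567.3
  H₂O: 0 + 3(283.7) = 851
Total out = 7698 mol; y_N₂ = 5596 / 7698 = 0.7269.

0.727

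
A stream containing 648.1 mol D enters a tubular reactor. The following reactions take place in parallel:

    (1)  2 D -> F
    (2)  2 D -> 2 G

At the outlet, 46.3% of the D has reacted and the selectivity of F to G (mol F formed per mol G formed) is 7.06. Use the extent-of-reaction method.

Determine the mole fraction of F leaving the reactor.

Conversion of D: D consumed = 0.463 × 648.1 = 300.1 mol = 2ξ₁ + 2ξ₂.
Selectivity: 1ξ₁ / (2ξ₂) = 7.06 → ξ₁ = 14.12 ξ₂.
Substitute: (2·14.12 + 2) ξ₂ = 300.1 → ξ₂ = 9.923 mol, ξ₁ = 140.1 mol.
Outlet amounts (n = n₀ + Σ ν·ξ):
  D: 648.1 − 2(140.1) − 2(9.923) = 348
  F: 0 + 1(140.1) = 140.1
  G: 0 + 2(9.923) = 19.85
Total out = 508 mol; y_F = 140.1 / 508 = 0.2758.

0.276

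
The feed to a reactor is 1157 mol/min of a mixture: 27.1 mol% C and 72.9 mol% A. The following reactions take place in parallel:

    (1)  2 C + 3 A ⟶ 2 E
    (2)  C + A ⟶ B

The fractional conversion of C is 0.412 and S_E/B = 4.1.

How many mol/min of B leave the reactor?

25.3 mol/min

Conversion of C: C consumed = 0.412 × 313.5 = 129.2 mol/min = 2ξ₁ + 1ξ₂.
Selectivity: 2ξ₁ / (1ξ₂) = 4.1 → ξ₁ = 2.05 ξ₂.
Substitute: (2·2.05 + 1) ξ₂ = 129.2 → ξ₂ = 25.33 mol/min, ξ₁ = 51.93 mol/min.
Outlet amounts (n = n₀ + Σ ν·ξ):
  C: 313.5 − 2(51.93) − 1(25.33) = 184.4
  A: 843.5 − 3(51.93) − 1(25.33) = 662.3
  E: 0 + 2(51.93) = 103.9
  B: 0 + 1(25.33) = 25.33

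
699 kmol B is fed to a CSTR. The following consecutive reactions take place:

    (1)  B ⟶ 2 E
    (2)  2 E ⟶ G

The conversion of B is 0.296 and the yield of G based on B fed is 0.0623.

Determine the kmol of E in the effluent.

Conversion of B: B consumed = 1ξ₁ = 0.296 × 699 → ξ₁ = 206.9 kmol.
Yield of G: 1ξ₂ / 699 = 0.0623 → ξ₂ = 43.55 kmol.
Outlet amounts (n = n₀ + Σ ν·ξ):
  B: 699 − 1(206.9) = 492.1
  E: 0 + 2(206.9) − 2(43.55) = 326.7
  G: 0 + 1(43.55) = 43.55

327 kmol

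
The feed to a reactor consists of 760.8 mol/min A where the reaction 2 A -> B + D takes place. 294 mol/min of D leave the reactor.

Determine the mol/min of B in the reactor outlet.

294 mol/min

For D: n = n₀ + 1ξ → 294 = 0 + 1ξ, giving ξ = 294 mol/min.
Outlet amounts (n = n₀ + ν ξ):
  A: 760.8 − 2(294) = 172.8
  B: 0 + 1(294) = 294
  D: 0 + 1(294) = 294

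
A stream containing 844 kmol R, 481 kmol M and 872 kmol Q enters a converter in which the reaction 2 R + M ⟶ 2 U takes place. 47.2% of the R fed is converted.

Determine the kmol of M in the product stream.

282 kmol

R reacted = 0.472 × 844 = 398.4 kmol; ν_R = −2, so ξ = 398.4/2 = 199.2 kmol.
Outlet amounts (n = n₀ + ν ξ):
  R: 844 − 2(199.2) = 445.6
  M: 481 − 1(199.2) = 281.8
  U: 0 + 2(199.2) = 398.4
  Q: 872 (inert)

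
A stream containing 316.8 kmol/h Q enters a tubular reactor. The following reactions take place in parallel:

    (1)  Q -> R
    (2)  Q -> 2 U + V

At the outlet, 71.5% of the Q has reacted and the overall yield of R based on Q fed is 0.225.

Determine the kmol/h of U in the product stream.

310 kmol/h

Yield of R: 1ξ₁ / 316.8 = 0.225 → ξ₁ = 71.28 kmol/h.
Conversion of Q: 1ξ₁ + 1ξ₂ = 0.715 × 316.8 = 226.5 → ξ₂ = 155.2 kmol/h.
Outlet amounts (n = n₀ + Σ ν·ξ):
  Q: 316.8 − 1(71.28) − 1(155.2) = 90.29
  R: 0 + 1(71.28) = 71.28
  U: 0 + 2(155.2) = 310.5
  V: 0 + 1(155.2) = 155.2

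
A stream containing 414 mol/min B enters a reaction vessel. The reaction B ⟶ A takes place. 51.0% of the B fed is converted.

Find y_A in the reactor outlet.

0.51

B reacted = 0.51 × 414 = 211.1 mol/min; ν_B = −1, so ξ = 211.1/1 = 211.1 mol/min.
Outlet amounts (n = n₀ + ν ξ):
  B: 414 − 1(211.1) = 202.9
  A: 0 + 1(211.1) = 211.1
Total out = 414 mol/min; y_A = 211.1 / 414 = 0.51.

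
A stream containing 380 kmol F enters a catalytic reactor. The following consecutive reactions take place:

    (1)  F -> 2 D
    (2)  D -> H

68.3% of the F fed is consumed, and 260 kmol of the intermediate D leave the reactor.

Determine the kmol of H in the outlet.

Conversion of F: F consumed = 1ξ₁ = 0.683 × 380 → ξ₁ = 259.5 kmol.
D balance: n_D = 0 + 2ξ₁ − 1ξ₂ = 260 → ξ₂ = (2·259.5 − 260)/1 = 259.1 kmol.
Outlet amounts (n = n₀ + Σ ν·ξ):
  F: 380 − 1(259.5) = 120.5
  D: 0 + 2(259.5) − 1(259.1) = 260
  H: 0 + 1(259.1) = 259.1

259 kmol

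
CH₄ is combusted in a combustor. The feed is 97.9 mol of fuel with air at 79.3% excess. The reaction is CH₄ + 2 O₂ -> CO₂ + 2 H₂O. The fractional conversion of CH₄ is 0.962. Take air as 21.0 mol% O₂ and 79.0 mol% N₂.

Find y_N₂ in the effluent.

0.746

Stoichiometric O₂ = 2 × 97.9 = 195.8 mol; O₂ fed = 195.8 × 1.793 = 351.1 mol.
N₂ fed = 351.1 × 79/21 = 1321 mol.
Fuel reacted = 0.962 × 97.9 → ξ = 94.18 mol.
Outlet (n = n₀ + ν ξ):
  CH₄: 97.9 − 1(94.18) = 3.72
  O₂: 351.1 − 2(94.18) = 162.7
  N₂: 1321 (inert)
  CO₂: 0 + 1(94.18) = 94.18
  H₂O: 0 + 2(94.18) = 188.4
Total out = 1770 mol; y_N₂ = 1321 / 1770 = 0.7463.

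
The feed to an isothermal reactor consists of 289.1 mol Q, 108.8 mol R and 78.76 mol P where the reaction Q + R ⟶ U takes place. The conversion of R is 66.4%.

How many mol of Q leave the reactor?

217 mol

R reacted = 0.664 × 108.8 = 72.24 mol; ν_R = −1, so ξ = 72.24/1 = 72.24 mol.
Outlet amounts (n = n₀ + ν ξ):
  Q: 289.1 − 1(72.24) = 216.9
  R: 108.8 − 1(72.24) = 36.56
  U: 0 + 1(72.24) = 72.24
  P: 78.76 (inert)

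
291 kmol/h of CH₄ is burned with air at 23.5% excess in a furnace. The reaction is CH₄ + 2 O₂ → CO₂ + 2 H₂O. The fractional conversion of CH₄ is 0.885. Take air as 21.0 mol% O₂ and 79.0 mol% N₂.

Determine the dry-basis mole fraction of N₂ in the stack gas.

0.845

Stoichiometric O₂ = 2 × 291 = 582 kmol/h; O₂ fed = 582 × 1.235 = 718.8 kmol/h.
N₂ fed = 718.8 × 79/21 = 2704 kmol/h.
Fuel reacted = 0.885 × 291 → ξ = 257.5 kmol/h.
Outlet (n = n₀ + ν ξ):
  CH₄: 291 − 1(257.5) = 33.46
  O₂: 718.8 − 2(257.5) = 203.7
  N₂: 2704 (inert)
  CO₂: 0 + 1(257.5) = 257.5
  H₂O: 0 + 2(257.5) = 515.1
Dry total = 3199 kmol/h; y_N₂ (dry) = 2704 / 3199 = 0.8453.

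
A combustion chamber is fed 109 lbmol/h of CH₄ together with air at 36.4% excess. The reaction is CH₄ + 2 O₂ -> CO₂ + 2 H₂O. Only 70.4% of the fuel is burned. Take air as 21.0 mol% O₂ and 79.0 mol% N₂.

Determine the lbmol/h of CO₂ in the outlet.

Stoichiometric O₂ = 2 × 109 = 218 lbmol/h; O₂ fed = 218 × 1.364 = 297.4 lbmol/h.
N₂ fed = 297.4 × 79/21 = 1119 lbmol/h.
Fuel reacted = 0.704 × 109 → ξ = 76.74 lbmol/h.
Outlet (n = n₀ + ν ξ):
  CH₄: 109 − 1(76.74) = 32.26
  O₂: 297.4 − 2(76.74) = 143.9
  N₂: 1119 (inert)
  CO₂: 0 + 1(76.74) = 76.74
  H₂O: 0 + 2(76.74) = 153.5

76.7 lbmol/h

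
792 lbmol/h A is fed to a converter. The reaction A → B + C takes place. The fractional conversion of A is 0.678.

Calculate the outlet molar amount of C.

537 lbmol/h

A reacted = 0.678 × 792 = 537 lbmol/h; ν_A = −1, so ξ = 537/1 = 537 lbmol/h.
Outlet amounts (n = n₀ + ν ξ):
  A: 792 − 1(537) = 255
  B: 0 + 1(537) = 537
  C: 0 + 1(537) = 537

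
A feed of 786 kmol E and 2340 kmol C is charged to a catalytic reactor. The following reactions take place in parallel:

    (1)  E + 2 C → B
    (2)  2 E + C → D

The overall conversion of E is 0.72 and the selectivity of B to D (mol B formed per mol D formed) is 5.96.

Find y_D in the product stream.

0.0333

Conversion of E: E consumed = 0.72 × 786 = 565.9 kmol = 1ξ₁ + 2ξ₂.
Selectivity: 1ξ₁ / (1ξ₂) = 5.96 → ξ₁ = 5.96 ξ₂.
Substitute: (1·5.96 + 2) ξ₂ = 565.9 → ξ₂ = 71.1 kmol, ξ₁ = 423.7 kmol.
Outlet amounts (n = n₀ + Σ ν·ξ):
  E: 786 − 1(423.7) − 2(71.1) = 220.1
  C: 2340 − 2(423.7) − 1(71.1) = 1421
  B: 0 + 1(423.7) = 423.7
  D: 0 + 1(71.1) = 71.1
Total out = 2136 kmol; y_D = 71.1 / 2136 = 0.03328.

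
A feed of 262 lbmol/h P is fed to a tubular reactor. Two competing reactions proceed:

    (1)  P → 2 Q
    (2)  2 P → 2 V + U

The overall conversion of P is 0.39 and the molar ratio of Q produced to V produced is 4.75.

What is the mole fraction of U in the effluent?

Conversion of P: P consumed = 0.39 × 262 = 102.2 lbmol/h = 1ξ₁ + 2ξ₂.
Selectivity: 2ξ₁ / (2ξ₂) = 4.75 → ξ₁ = 4.75 ξ₂.
Substitute: (1·4.75 + 2) ξ₂ = 102.2 → ξ₂ = 15.14 lbmol/h, ξ₁ = 71.9 lbmol/h.
Outlet amounts (n = n₀ + Σ ν·ξ):
  P: 262 − 1(71.9) − 2(15.14) = 159.8
  Q: 0 + 2(71.9) = 143.8
  V: 0 + 2(15.14) = 30.28
  U: 0 + 1(15.14) = 15.14
Total out = 349 lbmol/h; y_U = 15.14 / 349 = 0.04337.

0.0434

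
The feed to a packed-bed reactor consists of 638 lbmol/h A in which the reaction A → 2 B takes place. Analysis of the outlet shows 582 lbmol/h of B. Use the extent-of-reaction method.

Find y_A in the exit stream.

0.374

For B: n = n₀ + 2ξ → 582 = 0 + 2ξ, giving ξ = 291 lbmol/h.
Outlet amounts (n = n₀ + ν ξ):
  A: 638 − 1(291) = 347
  B: 0 + 2(291) = 582
Total out = 929 lbmol/h; y_A = 347 / 929 = 0.3735.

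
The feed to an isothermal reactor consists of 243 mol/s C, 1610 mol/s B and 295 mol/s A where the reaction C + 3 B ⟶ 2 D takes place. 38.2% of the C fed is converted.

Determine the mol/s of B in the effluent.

C reacted = 0.382 × 243 = 92.83 mol/s; ν_C = −1, so ξ = 92.83/1 = 92.83 mol/s.
Outlet amounts (n = n₀ + ν ξ):
  C: 243 − 1(92.83) = 150.2
  B: 1610 − 3(92.83) = 1332
  D: 0 + 2(92.83) = 185.7
  A: 295 (inert)

1330 mol/s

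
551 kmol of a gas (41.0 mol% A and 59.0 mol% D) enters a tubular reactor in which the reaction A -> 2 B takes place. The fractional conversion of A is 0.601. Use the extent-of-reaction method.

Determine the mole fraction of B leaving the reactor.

A reacted = 0.601 × 225.9 = 135.8 kmol; ν_A = −1, so ξ = 135.8/1 = 135.8 kmol.
Outlet amounts (n = n₀ + ν ξ):
  A: 225.9 − 1(135.8) = 90.14
  B: 0 + 2(135.8) = 271.5
  D: 325.1 (inert)
Total out = 686.8 kmol; y_B = 271.5 / 686.8 = 0.3954.

0.395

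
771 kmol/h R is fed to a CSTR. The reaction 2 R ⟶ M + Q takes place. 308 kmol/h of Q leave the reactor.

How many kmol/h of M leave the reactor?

308 kmol/h

For Q: n = n₀ + 1ξ → 308 = 0 + 1ξ, giving ξ = 308 kmol/h.
Outlet amounts (n = n₀ + ν ξ):
  R: 771 − 2(308) = 155
  M: 0 + 1(308) = 308
  Q: 0 + 1(308) = 308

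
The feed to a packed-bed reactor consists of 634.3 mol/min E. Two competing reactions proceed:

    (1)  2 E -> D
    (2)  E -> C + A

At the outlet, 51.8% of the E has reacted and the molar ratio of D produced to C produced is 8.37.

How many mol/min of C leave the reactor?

18.5 mol/min

Conversion of E: E consumed = 0.518 × 634.3 = 328.6 mol/min = 2ξ₁ + 1ξ₂.
Selectivity: 1ξ₁ / (1ξ₂) = 8.37 → ξ₁ = 8.37 ξ₂.
Substitute: (2·8.37 + 1) ξ₂ = 328.6 → ξ₂ = 18.52 mol/min, ξ₁ = 155 mol/min.
Outlet amounts (n = n₀ + Σ ν·ξ):
  E: 634.3 − 2(155) − 1(18.52) = 305.7
  D: 0 + 1(155) = 155
  C: 0 + 1(18.52) = 18.52
  A: 0 + 1(18.52) = 18.52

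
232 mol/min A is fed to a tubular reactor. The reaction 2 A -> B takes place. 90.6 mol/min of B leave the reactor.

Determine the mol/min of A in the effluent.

For B: n = n₀ + 1ξ → 90.6 = 0 + 1ξ, giving ξ = 90.6 mol/min.
Outlet amounts (n = n₀ + ν ξ):
  A: 232 − 2(90.6) = 50.8
  B: 0 + 1(90.6) = 90.6

50.8 mol/min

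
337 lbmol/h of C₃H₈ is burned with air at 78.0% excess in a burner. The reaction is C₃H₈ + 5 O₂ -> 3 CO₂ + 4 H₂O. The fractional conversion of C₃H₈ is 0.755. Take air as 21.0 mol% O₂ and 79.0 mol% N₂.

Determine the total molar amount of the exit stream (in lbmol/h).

Stoichiometric O₂ = 5 × 337 = 1685 lbmol/h; O₂ fed = 1685 × 1.780 = 2999 lbmol/h.
N₂ fed = 2999 × 79/21 = 11280 lbmol/h.
Fuel reacted = 0.755 × 337 → ξ = 254.4 lbmol/h.
Outlet (n = n₀ + ν ξ):
  C₃H₈: 337 − 1(254.4) = 82.56
  O₂: 2999 − 5(254.4) = 1727
  N₂: 11280 (inert)
  CO₂: 0 + 3(254.4) = 763.3
  H₂O: 0 + 4(254.4) = 1018
Total out = 82.56 + 1727 + 11280 + 763.3 + 1018 = 14870 lbmol/h.

14900 lbmol/h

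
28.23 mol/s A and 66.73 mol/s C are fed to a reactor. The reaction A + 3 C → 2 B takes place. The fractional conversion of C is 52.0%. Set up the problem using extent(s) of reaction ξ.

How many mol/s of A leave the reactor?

C reacted = 0.52 × 66.73 = 34.7 mol/s; ν_C = −3, so ξ = 34.7/3 = 11.57 mol/s.
Outlet amounts (n = n₀ + ν ξ):
  A: 28.23 − 1(11.57) = 16.66
  C: 66.73 − 3(11.57) = 32.03
  B: 0 + 2(11.57) = 23.13

16.7 mol/s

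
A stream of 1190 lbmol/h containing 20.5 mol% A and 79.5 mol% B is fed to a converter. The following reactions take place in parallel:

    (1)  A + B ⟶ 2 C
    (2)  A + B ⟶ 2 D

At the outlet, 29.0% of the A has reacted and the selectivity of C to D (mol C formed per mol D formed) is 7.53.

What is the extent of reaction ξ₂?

Conversion of A: A consumed = 0.29 × 243.9 = 70.75 lbmol/h = 1ξ₁ + 1ξ₂.
Selectivity: 2ξ₁ / (2ξ₂) = 7.53 → ξ₁ = 7.53 ξ₂.
Substitute: (1·7.53 + 1) ξ₂ = 70.75 → ξ₂ = 8.294 lbmol/h, ξ₁ = 62.45 lbmol/h.
Outlet amounts (n = n₀ + Σ ν·ξ):
  A: 243.9 − 1(62.45) − 1(8.294) = 173.2
  B: 946 − 1(62.45) − 1(8.294) = 875.3
  C: 0 + 2(62.45) = 124.9
  D: 0 + 2(8.294) = 16.59

ξ₂ = 8.29 lbmol/h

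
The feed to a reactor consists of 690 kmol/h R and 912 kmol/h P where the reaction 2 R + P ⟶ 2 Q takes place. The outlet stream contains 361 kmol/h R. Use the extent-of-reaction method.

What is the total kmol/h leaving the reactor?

1440 kmol/h

For R: n = n₀ − 2ξ → 361 = 690 − 2ξ, giving ξ = 164.5 kmol/h.
Outlet amounts (n = n₀ + ν ξ):
  R: 690 − 2(164.5) = 361
  P: 912 − 1(164.5) = 747.5
  Q: 0 + 2(164.5) = 329
Total out = 361 + 747.5 + 329 = 1438 kmol/h.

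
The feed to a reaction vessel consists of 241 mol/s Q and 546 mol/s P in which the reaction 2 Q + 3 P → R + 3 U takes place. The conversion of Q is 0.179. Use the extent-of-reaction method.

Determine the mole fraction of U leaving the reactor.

0.0845

Q reacted = 0.179 × 241 = 43.14 mol/s; ν_Q = −2, so ξ = 43.14/2 = 21.57 mol/s.
Outlet amounts (n = n₀ + ν ξ):
  Q: 241 − 2(21.57) = 197.9
  P: 546 − 3(21.57) = 481.3
  R: 0 + 1(21.57) = 21.57
  U: 0 + 3(21.57) = 64.71
Total out = 765.4 mol/s; y_U = 64.71 / 765.4 = 0.08454.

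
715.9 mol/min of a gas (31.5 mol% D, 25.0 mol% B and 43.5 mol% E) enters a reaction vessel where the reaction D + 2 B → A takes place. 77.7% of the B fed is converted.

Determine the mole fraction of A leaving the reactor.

0.121

B reacted = 0.777 × 179 = 139.1 mol/min; ν_B = −2, so ξ = 139.1/2 = 69.53 mol/min.
Outlet amounts (n = n₀ + ν ξ):
  D: 225.5 − 1(69.53) = 156
  B: 179 − 2(69.53) = 39.91
  A: 0 + 1(69.53) = 69.53
  E: 311.4 (inert)
Total out = 576.8 mol/min; y_A = 69.53 / 576.8 = 0.1205.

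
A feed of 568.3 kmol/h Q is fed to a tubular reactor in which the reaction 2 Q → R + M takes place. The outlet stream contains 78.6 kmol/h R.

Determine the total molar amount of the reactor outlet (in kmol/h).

For R: n = n₀ + 1ξ → 78.6 = 0 + 1ξ, giving ξ = 78.6 kmol/h.
Outlet amounts (n = n₀ + ν ξ):
  Q: 568.3 − 2(78.6) = 411.1
  R: 0 + 1(78.6) = 78.6
  M: 0 + 1(78.6) = 78.6
Total out = 411.1 + 78.6 + 78.6 = 568.3 kmol/h.

568 kmol/h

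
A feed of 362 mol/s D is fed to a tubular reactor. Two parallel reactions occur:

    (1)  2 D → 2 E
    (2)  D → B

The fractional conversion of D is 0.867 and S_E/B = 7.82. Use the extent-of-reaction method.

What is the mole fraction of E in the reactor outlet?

Conversion of D: D consumed = 0.867 × 362 = 313.9 mol/s = 2ξ₁ + 1ξ₂.
Selectivity: 2ξ₁ / (1ξ₂) = 7.82 → ξ₁ = 3.91 ξ₂.
Substitute: (2·3.91 + 1) ξ₂ = 313.9 → ξ₂ = 35.58 mol/s, ξ₁ = 139.1 mol/s.
Outlet amounts (n = n₀ + Σ ν·ξ):
  D: 362 − 2(139.1) − 1(35.58) = 48.15
  E: 0 + 2(139.1) = 278.3
  B: 0 + 1(35.58) = 35.58
Total out = 362 mol/s; y_E = 278.3 / 362 = 0.7687.

0.769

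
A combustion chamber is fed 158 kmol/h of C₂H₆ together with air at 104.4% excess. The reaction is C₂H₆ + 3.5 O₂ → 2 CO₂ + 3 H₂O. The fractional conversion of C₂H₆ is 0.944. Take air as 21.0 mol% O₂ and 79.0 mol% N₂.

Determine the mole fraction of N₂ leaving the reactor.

0.757

Stoichiometric O₂ = 3.5 × 158 = 553 kmol/h; O₂ fed = 553 × 2.044 = 1130 kmol/h.
N₂ fed = 1130 × 79/21 = 4252 kmol/h.
Fuel reacted = 0.944 × 158 → ξ = 149.2 kmol/h.
Outlet (n = n₀ + ν ξ):
  C₂H₆: 158 − 1(149.2) = 8.848
  O₂: 1130 − 3.5(149.2) = 608.3
  N₂: 4252 (inert)
  CO₂: 0 + 2(149.2) = 298.3
  H₂O: 0 + 3(149.2) = 447.5
Total out = 5615 kmol/h; y_N₂ = 4252 / 5615 = 0.7573.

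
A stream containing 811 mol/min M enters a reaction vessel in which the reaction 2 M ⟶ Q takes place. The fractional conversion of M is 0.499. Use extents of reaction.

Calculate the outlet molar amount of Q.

M reacted = 0.499 × 811 = 404.7 mol/min; ν_M = −2, so ξ = 404.7/2 = 202.3 mol/min.
Outlet amounts (n = n₀ + ν ξ):
  M: 811 − 2(202.3) = 406.3
  Q: 0 + 1(202.3) = 202.3

202 mol/min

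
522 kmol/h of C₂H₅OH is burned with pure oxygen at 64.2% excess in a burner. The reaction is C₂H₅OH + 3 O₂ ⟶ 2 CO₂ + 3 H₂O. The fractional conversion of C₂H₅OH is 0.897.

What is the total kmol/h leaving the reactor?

3560 kmol/h

Stoichiometric O₂ = 3 × 522 = 1566 kmol/h; O₂ fed = 1566 × 1.642 = 2571 kmol/h.
Fuel reacted = 0.897 × 522 → ξ = 468.2 kmol/h.
Outlet (n = n₀ + ν ξ):
  C₂H₅OH: 522 − 1(468.2) = 53.77
  O₂: 2571 − 3(468.2) = 1167
  CO₂: 0 + 2(468.2) = 936.5
  H₂O: 0 + 3(468.2) = 1405
Total out = 53.77 + 1167 + 936.5 + 1405 = 3562 kmol/h.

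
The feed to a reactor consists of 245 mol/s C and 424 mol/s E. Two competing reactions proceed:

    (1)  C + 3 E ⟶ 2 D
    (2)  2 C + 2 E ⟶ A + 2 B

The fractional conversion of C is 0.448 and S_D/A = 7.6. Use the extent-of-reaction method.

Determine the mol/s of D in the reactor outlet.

144 mol/s

Conversion of C: C consumed = 0.448 × 245 = 109.8 mol/s = 1ξ₁ + 2ξ₂.
Selectivity: 2ξ₁ / (1ξ₂) = 7.6 → ξ₁ = 3.8 ξ₂.
Substitute: (1·3.8 + 2) ξ₂ = 109.8 → ξ₂ = 18.92 mol/s, ξ₁ = 71.91 mol/s.
Outlet amounts (n = n₀ + Σ ν·ξ):
  C: 245 − 1(71.91) − 2(18.92) = 135.2
  E: 424 − 3(71.91) − 2(18.92) = 170.4
  D: 0 + 2(71.91) = 143.8
  A: 0 + 1(18.92) = 18.92
  B: 0 + 2(18.92) = 37.85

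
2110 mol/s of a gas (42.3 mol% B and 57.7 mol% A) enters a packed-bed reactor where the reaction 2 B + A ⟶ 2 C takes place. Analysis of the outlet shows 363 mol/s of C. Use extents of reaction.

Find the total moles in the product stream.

For C: n = n₀ + 2ξ → 363 = 0 + 2ξ, giving ξ = 181.5 mol/s.
Outlet amounts (n = n₀ + ν ξ):
  B: 892.5 − 2(181.5) = 529.5
  A: 1217 − 1(181.5) = 1036
  C: 0 + 2(181.5) = 363
Total out = 529.5 + 1036 + 363 = 1928 mol/s.

1930 mol/s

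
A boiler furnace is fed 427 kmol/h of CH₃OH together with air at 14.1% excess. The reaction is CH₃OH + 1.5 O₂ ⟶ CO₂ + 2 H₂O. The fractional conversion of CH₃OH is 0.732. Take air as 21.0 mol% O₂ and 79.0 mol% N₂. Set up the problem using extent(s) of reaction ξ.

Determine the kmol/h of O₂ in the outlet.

262 kmol/h

Stoichiometric O₂ = 1.5 × 427 = 640.5 kmol/h; O₂ fed = 640.5 × 1.141 = 730.8 kmol/h.
N₂ fed = 730.8 × 79/21 = 2749 kmol/h.
Fuel reacted = 0.732 × 427 → ξ = 312.6 kmol/h.
Outlet (n = n₀ + ν ξ):
  CH₃OH: 427 − 1(312.6) = 114.4
  O₂: 730.8 − 1.5(312.6) = 262
  N₂: 2749 (inert)
  CO₂: 0 + 1(312.6) = 312.6
  H₂O: 0 + 2(312.6) = 625.1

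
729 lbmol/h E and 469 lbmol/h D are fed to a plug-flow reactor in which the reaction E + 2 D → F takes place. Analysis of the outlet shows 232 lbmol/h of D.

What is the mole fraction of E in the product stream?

0.635

For D: n = n₀ − 2ξ → 232 = 469 − 2ξ, giving ξ = 118.5 lbmol/h.
Outlet amounts (n = n₀ + ν ξ):
  E: 729 − 1(118.5) = 610.5
  D: 469 − 2(118.5) = 232
  F: 0 + 1(118.5) = 118.5
Total out = 961 lbmol/h; y_E = 610.5 / 961 = 0.6353.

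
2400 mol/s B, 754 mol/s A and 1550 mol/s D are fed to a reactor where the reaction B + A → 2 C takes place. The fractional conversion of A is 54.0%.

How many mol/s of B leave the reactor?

A reacted = 0.54 × 754 = 407.2 mol/s; ν_A = −1, so ξ = 407.2/1 = 407.2 mol/s.
Outlet amounts (n = n₀ + ν ξ):
  B: 2400 − 1(407.2) = 1993
  A: 754 − 1(407.2) = 346.8
  C: 0 + 2(407.2) = 814.3
  D: 1550 (inert)

1990 mol/s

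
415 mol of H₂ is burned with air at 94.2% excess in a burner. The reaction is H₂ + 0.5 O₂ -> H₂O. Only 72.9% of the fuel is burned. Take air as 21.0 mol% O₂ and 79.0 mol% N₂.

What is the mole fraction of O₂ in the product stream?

0.115

Stoichiometric O₂ = 0.5 × 415 = 207.5 mol; O₂ fed = 207.5 × 1.942 = 403 mol.
N₂ fed = 403 × 79/21 = 1516 mol.
Fuel reacted = 0.729 × 415 → ξ = 302.5 mol.
Outlet (n = n₀ + ν ξ):
  H₂: 415 − 1(302.5) = 112.5
  O₂: 403 − 0.5(302.5) = 251.7
  N₂: 1516 (inert)
  H₂O: 0 + 1(302.5) = 302.5
Total out = 2183 mol; y_O₂ = 251.7 / 2183 = 0.1153.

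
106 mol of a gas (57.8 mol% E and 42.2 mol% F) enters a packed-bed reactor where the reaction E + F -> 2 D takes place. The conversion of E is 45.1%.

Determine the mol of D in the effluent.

55.3 mol

E reacted = 0.451 × 61.27 = 27.63 mol; ν_E = −1, so ξ = 27.63/1 = 27.63 mol.
Outlet amounts (n = n₀ + ν ξ):
  E: 61.27 − 1(27.63) = 33.64
  F: 44.73 − 1(27.63) = 17.1
  D: 0 + 2(27.63) = 55.26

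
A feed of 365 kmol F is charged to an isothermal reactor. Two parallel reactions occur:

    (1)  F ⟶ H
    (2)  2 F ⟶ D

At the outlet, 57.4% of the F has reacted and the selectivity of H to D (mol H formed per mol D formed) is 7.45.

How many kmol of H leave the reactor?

Conversion of F: F consumed = 0.574 × 365 = 209.5 kmol = 1ξ₁ + 2ξ₂.
Selectivity: 1ξ₁ / (1ξ₂) = 7.45 → ξ₁ = 7.45 ξ₂.
Substitute: (1·7.45 + 2) ξ₂ = 209.5 → ξ₂ = 22.17 kmol, ξ₁ = 165.2 kmol.
Outlet amounts (n = n₀ + Σ ν·ξ):
  F: 365 − 1(165.2) − 2(22.17) = 155.5
  H: 0 + 1(165.2) = 165.2
  D: 0 + 1(22.17) = 22.17

165 kmol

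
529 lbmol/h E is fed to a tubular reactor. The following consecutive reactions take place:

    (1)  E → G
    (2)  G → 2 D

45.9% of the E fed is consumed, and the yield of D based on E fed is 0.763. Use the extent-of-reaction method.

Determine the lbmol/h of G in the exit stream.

Conversion of E: E consumed = 1ξ₁ = 0.459 × 529 → ξ₁ = 242.8 lbmol/h.
Yield of D: 2ξ₂ / 529 = 0.763 → ξ₂ = 201.8 lbmol/h.
Outlet amounts (n = n₀ + Σ ν·ξ):
  E: 529 − 1(242.8) = 286.2
  G: 0 + 1(242.8) − 1(201.8) = 41
  D: 0 + 2(201.8) = 403.6

41 lbmol/h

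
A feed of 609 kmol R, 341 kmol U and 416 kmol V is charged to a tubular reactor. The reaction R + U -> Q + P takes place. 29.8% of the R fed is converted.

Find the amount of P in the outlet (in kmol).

R reacted = 0.298 × 609 = 181.5 kmol; ν_R = −1, so ξ = 181.5/1 = 181.5 kmol.
Outlet amounts (n = n₀ + ν ξ):
  R: 609 − 1(181.5) = 427.5
  U: 341 − 1(181.5) = 159.5
  Q: 0 + 1(181.5) = 181.5
  P: 0 + 1(181.5) = 181.5
  V: 416 (inert)

181 kmol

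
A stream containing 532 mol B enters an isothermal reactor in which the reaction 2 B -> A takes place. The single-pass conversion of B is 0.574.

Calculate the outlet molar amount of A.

153 mol

B reacted = 0.574 × 532 = 305.4 mol; ν_B = −2, so ξ = 305.4/2 = 152.7 mol.
Outlet amounts (n = n₀ + ν ξ):
  B: 532 − 2(152.7) = 226.6
  A: 0 + 1(152.7) = 152.7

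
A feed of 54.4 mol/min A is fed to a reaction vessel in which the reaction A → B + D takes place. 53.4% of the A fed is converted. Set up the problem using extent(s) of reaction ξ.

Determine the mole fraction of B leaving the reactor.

0.348

A reacted = 0.534 × 54.4 = 29.05 mol/min; ν_A = −1, so ξ = 29.05/1 = 29.05 mol/min.
Outlet amounts (n = n₀ + ν ξ):
  A: 54.4 − 1(29.05) = 25.35
  B: 0 + 1(29.05) = 29.05
  D: 0 + 1(29.05) = 29.05
Total out = 83.45 mol/min; y_B = 29.05 / 83.45 = 0.3481.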